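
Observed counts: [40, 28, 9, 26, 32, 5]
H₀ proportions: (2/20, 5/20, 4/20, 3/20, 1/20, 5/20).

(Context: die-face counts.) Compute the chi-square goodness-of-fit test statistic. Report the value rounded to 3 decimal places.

n = 140; E_i = n·p_i = [14.00, 35.00, 28.00, 21.00, 7.00, 35.00]
χ² = (40−14.00)²/14.00 + (28−35.00)²/35.00 + (9−28.00)²/28.00 + (26−21.00)²/21.00 + (32−7.00)²/7.00 + (5−35.00)²/35.00 = 178.7690
df = 5

test statistic = 178.769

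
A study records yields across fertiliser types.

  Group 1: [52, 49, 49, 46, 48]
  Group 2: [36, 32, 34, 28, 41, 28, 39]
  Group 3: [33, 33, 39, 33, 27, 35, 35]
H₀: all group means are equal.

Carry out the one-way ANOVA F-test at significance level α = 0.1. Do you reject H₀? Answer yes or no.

reject H₀: yes

Group means [48.80, 34.00, 33.57], grand mean 37.737
SSB = Σnᵢ(x̄ᵢ−x̄)² = 831.170; SSW = ΣΣ(x−x̄ᵢ)² = 250.514
MSB = 831.170/2 = 415.5850; MSW = 250.514/16 = 15.6571
F = MSB/MSW = 26.5428
df = (2, 16)
p-value (upper-tail) = 0.00001
At α=0.1: p < α → reject H₀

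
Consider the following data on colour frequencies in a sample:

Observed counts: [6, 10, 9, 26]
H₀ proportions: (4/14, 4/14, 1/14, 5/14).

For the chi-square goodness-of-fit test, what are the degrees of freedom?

degrees of freedom = 3

df = k − 1 = 4 − 1 = 3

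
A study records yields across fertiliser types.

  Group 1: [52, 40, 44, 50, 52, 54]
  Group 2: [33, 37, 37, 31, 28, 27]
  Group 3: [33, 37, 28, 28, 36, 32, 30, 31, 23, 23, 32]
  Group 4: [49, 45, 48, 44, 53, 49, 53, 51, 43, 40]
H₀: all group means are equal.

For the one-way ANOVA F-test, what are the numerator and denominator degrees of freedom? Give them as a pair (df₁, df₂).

k = 4 groups, N = 33 total
df = (k−1, N−k) = (4−1, 33−4) = (3, 29)

degrees of freedom = [3, 29]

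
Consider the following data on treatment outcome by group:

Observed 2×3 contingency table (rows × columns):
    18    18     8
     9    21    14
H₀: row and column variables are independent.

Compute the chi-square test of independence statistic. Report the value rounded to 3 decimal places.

test statistic = 4.867

Row totals [44, 44], col totals [27, 39, 22], n=88
χ² = (18−13.50)²/13.50 + (18−19.50)²/19.50 + (8−11.00)²/11.00 + (9−13.50)²/13.50 + (21−19.50)²/19.50 + (14−11.00)²/11.00 = 4.8671
df = 2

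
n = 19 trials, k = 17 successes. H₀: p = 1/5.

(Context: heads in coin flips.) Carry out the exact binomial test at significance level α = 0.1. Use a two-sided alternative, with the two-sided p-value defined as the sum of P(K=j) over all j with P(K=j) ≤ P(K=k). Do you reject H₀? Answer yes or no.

Exact binomial: n=19, k=17, p₀=1/5=0.2000
P(X=j) = C(n,j)·p₀^j·(1−p₀)^(n−j); p = Σ P(X=j) over j with P(X=j) ≤ P(X=17)
p-value (two-sided) = 0.00000
At α=0.1: p < α → reject H₀

reject H₀: yes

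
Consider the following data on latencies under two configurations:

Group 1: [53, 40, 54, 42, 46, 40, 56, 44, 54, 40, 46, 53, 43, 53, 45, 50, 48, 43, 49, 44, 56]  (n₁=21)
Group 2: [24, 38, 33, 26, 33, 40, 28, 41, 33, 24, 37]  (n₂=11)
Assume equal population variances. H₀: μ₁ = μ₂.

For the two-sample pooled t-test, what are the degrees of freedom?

df = n₁ + n₂ − 2 = 21 + 11 − 2 = 30

degrees of freedom = 30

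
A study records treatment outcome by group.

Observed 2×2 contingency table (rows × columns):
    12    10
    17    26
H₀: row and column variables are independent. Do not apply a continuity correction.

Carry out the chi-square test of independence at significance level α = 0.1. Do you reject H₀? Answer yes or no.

Row totals [22, 43], col totals [29, 36], n=65
χ² = (12−9.82)²/9.82 + (10−12.18)²/12.18 + (17−19.18)²/19.18 + (26−23.82)²/23.82 = 1.3271
df = 1
p-value (upper-tail) = 0.24932
At α=0.1: p ≥ α → fail to reject H₀

reject H₀: no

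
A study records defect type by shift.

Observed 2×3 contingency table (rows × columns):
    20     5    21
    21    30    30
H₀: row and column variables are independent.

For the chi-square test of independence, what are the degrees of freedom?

degrees of freedom = 2

df = (r−1)(c−1) = (2−1)·(3−1) = 2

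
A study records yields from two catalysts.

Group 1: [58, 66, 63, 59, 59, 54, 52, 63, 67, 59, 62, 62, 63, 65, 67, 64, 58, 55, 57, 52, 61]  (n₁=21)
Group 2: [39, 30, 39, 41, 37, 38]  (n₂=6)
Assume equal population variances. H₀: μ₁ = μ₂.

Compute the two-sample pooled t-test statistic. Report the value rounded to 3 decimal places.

x̄₁=60.286, s₁=4.573, n₁=21
x̄₂=37.333, s₂=3.830, n₂=6
s_p² = [20·4.573² + 5·3.830²]/25 = 19.6648
SE = √(s_p²·(1/21+1/6)) = 2.0528
t = (60.286−37.333)/2.0528 = 11.1812
df = 25

test statistic = 11.181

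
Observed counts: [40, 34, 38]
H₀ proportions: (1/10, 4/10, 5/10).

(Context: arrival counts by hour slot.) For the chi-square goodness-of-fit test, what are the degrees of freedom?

df = k − 1 = 3 − 1 = 2

degrees of freedom = 2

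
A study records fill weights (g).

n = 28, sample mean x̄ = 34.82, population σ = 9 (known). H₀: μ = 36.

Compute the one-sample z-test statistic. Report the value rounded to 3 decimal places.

test statistic = -0.694

SE = σ/√n = 9/√28 = 1.7008
z = (x̄−μ₀)/SE = (34.82−36)/1.7008 = -0.6938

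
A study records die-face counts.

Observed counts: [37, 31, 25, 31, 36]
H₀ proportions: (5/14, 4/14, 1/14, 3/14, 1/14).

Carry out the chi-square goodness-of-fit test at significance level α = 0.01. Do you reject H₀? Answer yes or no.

n = 160; E_i = n·p_i = [57.14, 45.71, 11.43, 34.29, 11.43]
χ² = (37−57.14)²/57.14 + (31−45.71)²/45.71 + (25−11.43)²/11.43 + (31−34.29)²/34.29 + (36−11.43)²/11.43 = 81.0960
df = 4
p-value (upper-tail) = 0.00000
At α=0.01: p < α → reject H₀

reject H₀: yes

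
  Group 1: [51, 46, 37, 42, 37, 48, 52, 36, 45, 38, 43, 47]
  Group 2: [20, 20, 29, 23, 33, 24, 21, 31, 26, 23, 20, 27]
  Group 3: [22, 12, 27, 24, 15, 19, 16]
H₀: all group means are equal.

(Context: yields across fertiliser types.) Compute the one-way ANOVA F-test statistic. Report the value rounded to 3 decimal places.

Group means [43.50, 24.75, 19.29], grand mean 30.774
SSB = Σnᵢ(x̄ᵢ−x̄)² = 3302.741; SSW = ΣΣ(x−x̄ᵢ)² = 734.679
MSB = 3302.741/2 = 1651.3704; MSW = 734.679/28 = 26.2385
F = MSB/MSW = 62.9369
df = (2, 28)

test statistic = 62.937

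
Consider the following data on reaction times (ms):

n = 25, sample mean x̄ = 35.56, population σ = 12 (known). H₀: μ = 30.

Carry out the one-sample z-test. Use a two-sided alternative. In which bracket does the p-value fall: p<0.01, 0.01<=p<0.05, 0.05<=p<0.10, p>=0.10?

SE = σ/√n = 12/√25 = 2.4000
z = (x̄−μ₀)/SE = (35.56−30)/2.4000 = 2.3167
p-value (two-sided) = 0.02052
→ bracket: 0.01<=p<0.05

p-value bracket: 0.01<=p<0.05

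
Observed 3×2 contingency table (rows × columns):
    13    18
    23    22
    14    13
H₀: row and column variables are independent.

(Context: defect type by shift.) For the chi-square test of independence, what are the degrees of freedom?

df = (r−1)(c−1) = (3−1)·(2−1) = 2

degrees of freedom = 2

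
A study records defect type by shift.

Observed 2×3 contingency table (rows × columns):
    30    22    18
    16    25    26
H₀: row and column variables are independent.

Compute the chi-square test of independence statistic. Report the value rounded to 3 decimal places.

test statistic = 5.844

Row totals [70, 67], col totals [46, 47, 44], n=137
χ² = (30−23.50)²/23.50 + (22−24.01)²/24.01 + (18−22.48)²/22.48 + (16−22.50)²/22.50 + (25−22.99)²/22.99 + (26−21.52)²/21.52 = 5.8440
df = 2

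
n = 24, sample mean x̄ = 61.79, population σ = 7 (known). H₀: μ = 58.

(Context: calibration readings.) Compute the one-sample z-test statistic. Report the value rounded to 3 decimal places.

SE = σ/√n = 7/√24 = 1.4289
z = (x̄−μ₀)/SE = (61.79−58)/1.4289 = 2.6524

test statistic = 2.652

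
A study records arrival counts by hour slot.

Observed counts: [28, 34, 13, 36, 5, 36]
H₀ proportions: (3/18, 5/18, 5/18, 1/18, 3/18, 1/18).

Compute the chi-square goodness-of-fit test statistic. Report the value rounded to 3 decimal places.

test statistic = 218.263

n = 152; E_i = n·p_i = [25.33, 42.22, 42.22, 8.44, 25.33, 8.44]
χ² = (28−25.33)²/25.33 + (34−42.22)²/42.22 + (13−42.22)²/42.22 + (36−8.44)²/8.44 + (5−25.33)²/25.33 + (36−8.44)²/8.44 = 218.2632
df = 5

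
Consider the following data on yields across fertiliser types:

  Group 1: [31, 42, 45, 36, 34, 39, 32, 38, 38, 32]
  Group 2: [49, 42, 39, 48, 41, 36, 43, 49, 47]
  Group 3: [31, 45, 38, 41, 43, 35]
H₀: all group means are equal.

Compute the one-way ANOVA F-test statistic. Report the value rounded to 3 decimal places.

test statistic = 5.322

Group means [36.70, 43.78, 38.83], grand mean 39.760
SSB = Σnᵢ(x̄ᵢ−x̄)² = 244.071; SSW = ΣΣ(x−x̄ᵢ)² = 504.489
MSB = 244.071/2 = 122.0356; MSW = 504.489/22 = 22.9313
F = MSB/MSW = 5.3218
df = (2, 22)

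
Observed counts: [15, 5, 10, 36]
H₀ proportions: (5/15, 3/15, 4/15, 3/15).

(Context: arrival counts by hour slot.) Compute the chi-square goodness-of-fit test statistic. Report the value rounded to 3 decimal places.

n = 66; E_i = n·p_i = [22.00, 13.20, 17.60, 13.20]
χ² = (15−22.00)²/22.00 + (5−13.20)²/13.20 + (10−17.60)²/17.60 + (36−13.20)²/13.20 = 49.9848
df = 3

test statistic = 49.985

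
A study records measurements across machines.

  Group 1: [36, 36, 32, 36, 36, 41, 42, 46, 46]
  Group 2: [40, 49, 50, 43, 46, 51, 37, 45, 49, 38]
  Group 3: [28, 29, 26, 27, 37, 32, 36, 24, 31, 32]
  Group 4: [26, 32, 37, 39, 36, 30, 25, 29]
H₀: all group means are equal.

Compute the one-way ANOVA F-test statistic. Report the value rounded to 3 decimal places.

test statistic = 18.675

Group means [39.00, 44.80, 30.20, 31.75], grand mean 36.622
SSB = Σnᵢ(x̄ᵢ−x̄)² = 1322.003; SSW = ΣΣ(x−x̄ᵢ)² = 778.700
MSB = 1322.003/3 = 440.6676; MSW = 778.700/33 = 23.5970
F = MSB/MSW = 18.6748
df = (3, 33)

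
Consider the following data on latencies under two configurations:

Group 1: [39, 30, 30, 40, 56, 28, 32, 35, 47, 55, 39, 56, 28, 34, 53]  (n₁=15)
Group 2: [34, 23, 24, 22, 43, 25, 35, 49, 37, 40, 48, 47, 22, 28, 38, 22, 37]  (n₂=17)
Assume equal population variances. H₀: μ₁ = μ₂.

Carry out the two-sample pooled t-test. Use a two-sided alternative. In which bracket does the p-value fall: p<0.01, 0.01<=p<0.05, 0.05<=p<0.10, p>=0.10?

p-value bracket: 0.05<=p<0.10

x̄₁=40.133, s₁=10.589, n₁=15
x̄₂=33.765, s₂=9.718, n₂=17
s_p² = [14·10.589² + 16·9.718²]/30 = 102.6931
SE = √(s_p²·(1/15+1/17)) = 3.5898
t = (40.133−33.765)/3.5898 = 1.7741
df = 30
p-value (two-sided) = 0.08620
→ bracket: 0.05<=p<0.10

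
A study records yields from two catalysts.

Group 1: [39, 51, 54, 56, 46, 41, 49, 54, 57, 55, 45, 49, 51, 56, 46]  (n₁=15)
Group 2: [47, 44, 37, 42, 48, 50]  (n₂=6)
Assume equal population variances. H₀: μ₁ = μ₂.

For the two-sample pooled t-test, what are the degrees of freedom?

df = n₁ + n₂ − 2 = 15 + 6 − 2 = 19

degrees of freedom = 19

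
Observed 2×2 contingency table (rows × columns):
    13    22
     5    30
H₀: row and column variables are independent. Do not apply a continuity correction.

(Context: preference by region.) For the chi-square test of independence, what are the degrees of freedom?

df = (r−1)(c−1) = (2−1)·(2−1) = 1

degrees of freedom = 1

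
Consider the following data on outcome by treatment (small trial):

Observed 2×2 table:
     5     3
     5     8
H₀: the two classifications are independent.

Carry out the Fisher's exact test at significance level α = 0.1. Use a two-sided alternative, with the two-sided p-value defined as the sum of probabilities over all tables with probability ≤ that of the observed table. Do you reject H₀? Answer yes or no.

reject H₀: no

Margins: r₁=8, r₂=13, c₁=10, c₂=11, n=21
p_obs = C(8,5)·C(13,5)/C(21,10); sum pmf over tables with pmf ≤ p_obs
p-value (two-sided) = 0.38700
At α=0.1: p ≥ α → fail to reject H₀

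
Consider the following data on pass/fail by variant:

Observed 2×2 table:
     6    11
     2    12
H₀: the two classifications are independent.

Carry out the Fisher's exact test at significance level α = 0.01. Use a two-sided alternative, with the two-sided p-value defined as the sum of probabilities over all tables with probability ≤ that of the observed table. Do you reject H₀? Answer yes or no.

reject H₀: no

Margins: r₁=17, r₂=14, c₁=8, c₂=23, n=31
p_obs = C(17,6)·C(14,2)/C(31,8); sum pmf over tables with pmf ≤ p_obs
p-value (two-sided) = 0.23991
At α=0.01: p ≥ α → fail to reject H₀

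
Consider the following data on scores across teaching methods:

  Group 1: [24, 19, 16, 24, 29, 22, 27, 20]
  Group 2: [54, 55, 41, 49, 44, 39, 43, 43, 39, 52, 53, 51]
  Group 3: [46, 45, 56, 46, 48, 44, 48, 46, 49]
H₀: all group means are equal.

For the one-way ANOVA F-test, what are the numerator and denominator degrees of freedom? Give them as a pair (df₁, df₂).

degrees of freedom = [2, 26]

k = 3 groups, N = 29 total
df = (k−1, N−k) = (3−1, 29−3) = (2, 26)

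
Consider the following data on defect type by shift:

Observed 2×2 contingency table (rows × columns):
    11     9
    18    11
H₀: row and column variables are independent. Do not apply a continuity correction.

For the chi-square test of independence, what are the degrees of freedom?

degrees of freedom = 1

df = (r−1)(c−1) = (2−1)·(2−1) = 1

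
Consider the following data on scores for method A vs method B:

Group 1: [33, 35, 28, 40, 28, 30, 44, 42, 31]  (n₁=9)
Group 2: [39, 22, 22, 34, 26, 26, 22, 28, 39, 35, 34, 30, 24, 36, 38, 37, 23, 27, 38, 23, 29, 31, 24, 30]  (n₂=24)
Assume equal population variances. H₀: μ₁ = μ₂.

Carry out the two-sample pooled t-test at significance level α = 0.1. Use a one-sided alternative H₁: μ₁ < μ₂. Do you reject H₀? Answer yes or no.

x̄₁=34.556, s₁=6.085, n₁=9
x̄₂=29.875, s₂=6.046, n₂=24
s_p² = [8·6.085² + 23·6.046²]/31 = 36.6725
SE = √(s_p²·(1/9+1/24)) = 2.3670
t = (34.556−29.875)/2.3670 = 1.9774
df = 31
p-value (one-sided, H₁ less) = 0.97153
At α=0.1: p ≥ α → fail to reject H₀

reject H₀: no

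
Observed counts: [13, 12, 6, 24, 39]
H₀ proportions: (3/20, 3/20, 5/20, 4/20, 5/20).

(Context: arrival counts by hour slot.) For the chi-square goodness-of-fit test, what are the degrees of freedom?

degrees of freedom = 4

df = k − 1 = 5 − 1 = 4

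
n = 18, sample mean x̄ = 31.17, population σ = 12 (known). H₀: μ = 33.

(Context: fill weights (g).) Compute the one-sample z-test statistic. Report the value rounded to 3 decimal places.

test statistic = -0.647

SE = σ/√n = 12/√18 = 2.8284
z = (x̄−μ₀)/SE = (31.17−33)/2.8284 = -0.6470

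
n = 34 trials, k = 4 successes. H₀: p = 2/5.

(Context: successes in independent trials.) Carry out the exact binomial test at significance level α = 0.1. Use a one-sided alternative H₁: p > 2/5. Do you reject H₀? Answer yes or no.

reject H₀: no

Exact binomial: n=34, k=4, p₀=2/5=0.4000
P(X≥4) from Σ C(n,i)·p₀^i·(1−p₀)^(n−i)
p-value (one-sided, H₁ greater) = 0.99994
At α=0.1: p ≥ α → fail to reject H₀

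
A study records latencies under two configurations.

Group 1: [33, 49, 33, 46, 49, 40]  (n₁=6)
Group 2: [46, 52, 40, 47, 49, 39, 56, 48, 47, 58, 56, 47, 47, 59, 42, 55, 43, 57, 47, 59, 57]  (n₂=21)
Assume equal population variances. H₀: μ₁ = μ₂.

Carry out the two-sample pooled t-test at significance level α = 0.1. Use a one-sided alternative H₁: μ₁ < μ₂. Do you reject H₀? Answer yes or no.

x̄₁=41.667, s₁=7.474, n₁=6
x̄₂=50.048, s₂=6.422, n₂=21
s_p² = [5·7.474² + 20·6.422²]/25 = 44.1714
SE = √(s_p²·(1/6+1/21)) = 3.0766
t = (41.667−50.048)/3.0766 = -2.7241
df = 25
p-value (one-sided, H₁ less) = 0.00580
At α=0.1: p < α → reject H₀

reject H₀: yes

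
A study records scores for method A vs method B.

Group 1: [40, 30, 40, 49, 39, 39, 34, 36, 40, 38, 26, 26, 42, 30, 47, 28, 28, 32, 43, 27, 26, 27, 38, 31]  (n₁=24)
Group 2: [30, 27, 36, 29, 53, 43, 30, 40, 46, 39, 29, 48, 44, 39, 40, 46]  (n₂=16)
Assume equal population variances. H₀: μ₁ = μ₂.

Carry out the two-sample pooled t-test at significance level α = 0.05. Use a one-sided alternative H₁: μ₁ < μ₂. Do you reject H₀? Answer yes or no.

reject H₀: no

x̄₁=34.833, s₁=6.989, n₁=24
x̄₂=38.688, s₂=7.880, n₂=16
s_p² = [23·6.989² + 15·7.880²]/38 = 54.0729
SE = √(s_p²·(1/24+1/16)) = 2.3733
t = (34.833−38.688)/2.3733 = -1.6240
df = 38
p-value (one-sided, H₁ less) = 0.05633
At α=0.05: p ≥ α → fail to reject H₀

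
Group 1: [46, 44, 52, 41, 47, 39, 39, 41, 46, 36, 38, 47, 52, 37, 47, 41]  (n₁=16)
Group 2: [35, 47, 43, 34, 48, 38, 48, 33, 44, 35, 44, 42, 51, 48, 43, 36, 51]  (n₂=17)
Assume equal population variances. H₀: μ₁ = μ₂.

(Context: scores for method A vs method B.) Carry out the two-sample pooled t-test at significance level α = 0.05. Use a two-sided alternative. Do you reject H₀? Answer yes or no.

reject H₀: no

x̄₁=43.312, s₁=5.043, n₁=16
x̄₂=42.353, s₂=6.113, n₂=17
s_p² = [15·5.043² + 16·6.113²]/31 = 31.5910
SE = √(s_p²·(1/16+1/17)) = 1.9577
t = (43.312−42.353)/1.9577 = 0.4901
df = 31
p-value (two-sided) = 0.62749
At α=0.05: p ≥ α → fail to reject H₀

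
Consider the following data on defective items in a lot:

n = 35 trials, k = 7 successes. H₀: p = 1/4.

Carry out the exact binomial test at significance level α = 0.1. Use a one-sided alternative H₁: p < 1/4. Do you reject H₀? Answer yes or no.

Exact binomial: n=35, k=7, p₀=1/4=0.2500
P(X≤7) from Σ C(n,i)·p₀^i·(1−p₀)^(n−i)
p-value (one-sided, H₁ less) = 0.32228
At α=0.1: p ≥ α → fail to reject H₀

reject H₀: no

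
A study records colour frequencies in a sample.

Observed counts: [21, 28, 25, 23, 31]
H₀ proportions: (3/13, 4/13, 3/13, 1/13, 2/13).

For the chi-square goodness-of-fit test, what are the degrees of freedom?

degrees of freedom = 4

df = k − 1 = 5 − 1 = 4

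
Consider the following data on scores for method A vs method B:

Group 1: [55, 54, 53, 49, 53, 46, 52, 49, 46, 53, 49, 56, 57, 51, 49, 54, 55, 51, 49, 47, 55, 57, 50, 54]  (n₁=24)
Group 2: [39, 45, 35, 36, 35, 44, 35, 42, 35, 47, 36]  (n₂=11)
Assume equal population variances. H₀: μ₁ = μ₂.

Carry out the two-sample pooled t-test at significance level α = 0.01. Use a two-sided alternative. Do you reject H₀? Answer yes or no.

x̄₁=51.833, s₁=3.332, n₁=24
x̄₂=39.000, s₂=4.648, n₂=11
s_p² = [23·3.332² + 10·4.648²]/33 = 14.2828
SE = √(s_p²·(1/24+1/11)) = 1.3761
t = (51.833−39.000)/1.3761 = 9.3261
df = 33
p-value (two-sided) = 0.00000
At α=0.01: p < α → reject H₀

reject H₀: yes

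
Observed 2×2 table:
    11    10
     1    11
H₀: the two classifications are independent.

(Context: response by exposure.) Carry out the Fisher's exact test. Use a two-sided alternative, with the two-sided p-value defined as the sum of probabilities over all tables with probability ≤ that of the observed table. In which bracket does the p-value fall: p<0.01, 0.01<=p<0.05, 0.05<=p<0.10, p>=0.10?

Margins: r₁=21, r₂=12, c₁=12, c₂=21, n=33
p_obs = C(21,11)·C(12,1)/C(33,12); sum pmf over tables with pmf ≤ p_obs
p-value (two-sided) = 0.02197
→ bracket: 0.01<=p<0.05

p-value bracket: 0.01<=p<0.05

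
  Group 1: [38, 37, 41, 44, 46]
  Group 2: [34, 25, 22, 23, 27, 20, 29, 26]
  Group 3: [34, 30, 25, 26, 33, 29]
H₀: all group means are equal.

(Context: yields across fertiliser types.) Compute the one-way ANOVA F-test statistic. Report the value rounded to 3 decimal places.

Group means [41.20, 25.75, 29.50], grand mean 31.000
SSB = Σnᵢ(x̄ᵢ−x̄)² = 754.200; SSW = ΣΣ(x−x̄ᵢ)² = 259.800
MSB = 754.200/2 = 377.1000; MSW = 259.800/16 = 16.2375
F = MSB/MSW = 23.2240
df = (2, 16)

test statistic = 23.224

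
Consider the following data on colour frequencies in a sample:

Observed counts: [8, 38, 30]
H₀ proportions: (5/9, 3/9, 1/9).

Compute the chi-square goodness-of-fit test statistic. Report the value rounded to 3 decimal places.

n = 76; E_i = n·p_i = [42.22, 25.33, 8.44]
χ² = (8−42.22)²/42.22 + (38−25.33)²/25.33 + (30−8.44)²/8.44 = 89.0947
df = 2

test statistic = 89.095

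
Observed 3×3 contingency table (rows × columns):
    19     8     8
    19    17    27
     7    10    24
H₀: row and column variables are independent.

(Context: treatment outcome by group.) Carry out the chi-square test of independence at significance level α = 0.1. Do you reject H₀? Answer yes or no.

reject H₀: yes

Row totals [35, 63, 41], col totals [45, 35, 59], n=139
χ² = (19−11.33)²/11.33 + (8−8.81)²/8.81 + (8−14.86)²/14.86 + (19−20.40)²/20.40 + (17−15.86)²/15.86 + (27−26.74)²/26.74 + (7−13.27)²/13.27 + (10−10.32)²/10.32 + (24−17.40)²/17.40 = 14.0852
df = 4
p-value (upper-tail) = 0.00703
At α=0.1: p < α → reject H₀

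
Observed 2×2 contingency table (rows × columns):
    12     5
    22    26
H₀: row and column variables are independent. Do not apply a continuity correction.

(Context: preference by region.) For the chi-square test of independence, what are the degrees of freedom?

degrees of freedom = 1

df = (r−1)(c−1) = (2−1)·(2−1) = 1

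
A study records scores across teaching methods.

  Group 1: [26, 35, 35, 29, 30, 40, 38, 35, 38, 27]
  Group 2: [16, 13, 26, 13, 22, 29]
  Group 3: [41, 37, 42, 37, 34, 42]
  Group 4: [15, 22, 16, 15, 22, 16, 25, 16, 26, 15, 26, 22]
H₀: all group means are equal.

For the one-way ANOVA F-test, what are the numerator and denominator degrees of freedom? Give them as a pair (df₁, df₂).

k = 4 groups, N = 34 total
df = (k−1, N−k) = (4−1, 34−4) = (3, 30)

degrees of freedom = [3, 30]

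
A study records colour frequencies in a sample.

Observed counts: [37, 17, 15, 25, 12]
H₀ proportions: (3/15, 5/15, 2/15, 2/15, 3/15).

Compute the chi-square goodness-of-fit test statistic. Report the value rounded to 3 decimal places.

test statistic = 33.689

n = 106; E_i = n·p_i = [21.20, 35.33, 14.13, 14.13, 21.20]
χ² = (37−21.20)²/21.20 + (17−35.33)²/35.33 + (15−14.13)²/14.13 + (25−14.13)²/14.13 + (12−21.20)²/21.20 = 33.6887
df = 4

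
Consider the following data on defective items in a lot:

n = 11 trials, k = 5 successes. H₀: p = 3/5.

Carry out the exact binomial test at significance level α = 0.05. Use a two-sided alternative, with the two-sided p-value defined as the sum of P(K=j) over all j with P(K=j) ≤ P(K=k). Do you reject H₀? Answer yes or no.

Exact binomial: n=11, k=5, p₀=3/5=0.6000
P(X=j) = C(n,j)·p₀^j·(1−p₀)^(n−j); p = Σ P(X=j) over j with P(X=j) ≤ P(X=5)
p-value (two-sided) = 0.36542
At α=0.05: p ≥ α → fail to reject H₀

reject H₀: no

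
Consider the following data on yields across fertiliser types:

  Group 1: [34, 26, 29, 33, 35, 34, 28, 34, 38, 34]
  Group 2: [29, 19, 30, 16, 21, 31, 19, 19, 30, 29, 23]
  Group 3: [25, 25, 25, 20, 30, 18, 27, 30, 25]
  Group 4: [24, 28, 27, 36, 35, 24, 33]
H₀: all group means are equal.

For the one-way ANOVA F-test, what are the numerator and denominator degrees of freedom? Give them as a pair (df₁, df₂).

degrees of freedom = [3, 33]

k = 4 groups, N = 37 total
df = (k−1, N−k) = (4−1, 37−4) = (3, 33)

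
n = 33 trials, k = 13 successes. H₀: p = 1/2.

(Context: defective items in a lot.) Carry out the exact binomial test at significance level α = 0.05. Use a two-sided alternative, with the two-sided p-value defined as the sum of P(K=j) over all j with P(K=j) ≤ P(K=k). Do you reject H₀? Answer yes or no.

Exact binomial: n=33, k=13, p₀=1/2=0.5000
P(X=j) = C(n,j)·p₀^j·(1−p₀)^(n−j); p = Σ P(X=j) over j with P(X=j) ≤ P(X=13)
p-value (two-sided) = 0.29621
At α=0.05: p ≥ α → fail to reject H₀

reject H₀: no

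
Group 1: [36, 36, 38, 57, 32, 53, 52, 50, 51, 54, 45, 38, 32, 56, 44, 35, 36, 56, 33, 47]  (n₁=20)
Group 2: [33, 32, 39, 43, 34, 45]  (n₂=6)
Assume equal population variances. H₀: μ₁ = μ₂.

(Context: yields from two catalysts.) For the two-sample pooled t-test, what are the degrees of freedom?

degrees of freedom = 24

df = n₁ + n₂ − 2 = 20 + 6 − 2 = 24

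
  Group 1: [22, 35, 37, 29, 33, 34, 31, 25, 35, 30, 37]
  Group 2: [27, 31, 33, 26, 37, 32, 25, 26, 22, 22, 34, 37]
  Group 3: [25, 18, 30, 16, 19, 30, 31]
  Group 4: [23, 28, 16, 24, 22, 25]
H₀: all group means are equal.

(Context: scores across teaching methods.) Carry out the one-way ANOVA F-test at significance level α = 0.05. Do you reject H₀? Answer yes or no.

Group means [31.64, 29.33, 24.14, 23.00], grand mean 27.972
SSB = Σnᵢ(x̄ᵢ−x̄)² = 420.903; SSW = ΣΣ(x−x̄ᵢ)² = 878.069
MSB = 420.903/3 = 140.3010; MSW = 878.069/32 = 27.4397
F = MSB/MSW = 5.1131
df = (3, 32)
p-value (upper-tail) = 0.00529
At α=0.05: p < α → reject H₀

reject H₀: yes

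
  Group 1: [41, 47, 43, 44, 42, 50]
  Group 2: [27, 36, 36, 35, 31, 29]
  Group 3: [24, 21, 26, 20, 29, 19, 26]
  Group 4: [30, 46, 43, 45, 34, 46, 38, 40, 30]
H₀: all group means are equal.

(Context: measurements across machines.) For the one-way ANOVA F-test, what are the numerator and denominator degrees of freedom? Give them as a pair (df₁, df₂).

degrees of freedom = [3, 24]

k = 4 groups, N = 28 total
df = (k−1, N−k) = (4−1, 28−4) = (3, 24)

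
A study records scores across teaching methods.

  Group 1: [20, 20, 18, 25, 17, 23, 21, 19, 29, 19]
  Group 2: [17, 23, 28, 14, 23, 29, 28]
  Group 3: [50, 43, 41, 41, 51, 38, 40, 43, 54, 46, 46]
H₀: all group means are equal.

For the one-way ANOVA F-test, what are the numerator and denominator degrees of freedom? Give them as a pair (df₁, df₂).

k = 3 groups, N = 28 total
df = (k−1, N−k) = (3−1, 28−3) = (2, 25)

degrees of freedom = [2, 25]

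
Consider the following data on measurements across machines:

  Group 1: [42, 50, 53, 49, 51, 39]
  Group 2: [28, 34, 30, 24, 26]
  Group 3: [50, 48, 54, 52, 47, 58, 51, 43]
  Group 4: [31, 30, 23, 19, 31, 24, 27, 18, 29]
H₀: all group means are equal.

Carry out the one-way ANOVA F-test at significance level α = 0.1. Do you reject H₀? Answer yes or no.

reject H₀: yes

Group means [47.33, 28.40, 50.38, 25.78], grand mean 37.893
SSB = Σnᵢ(x̄ᵢ−x̄)² = 3552.715; SSW = ΣΣ(x−x̄ᵢ)² = 559.964
MSB = 3552.715/3 = 1184.2382; MSW = 559.964/24 = 23.3318
F = MSB/MSW = 50.7563
df = (3, 24)
p-value (upper-tail) = 0.00000
At α=0.1: p < α → reject H₀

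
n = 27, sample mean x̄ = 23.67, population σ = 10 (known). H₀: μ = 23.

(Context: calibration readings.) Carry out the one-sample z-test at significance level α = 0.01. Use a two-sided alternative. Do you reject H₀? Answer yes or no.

reject H₀: no

SE = σ/√n = 10/√27 = 1.9245
z = (x̄−μ₀)/SE = (23.67−23)/1.9245 = 0.3481
p-value (two-sided) = 0.72773
At α=0.01: p ≥ α → fail to reject H₀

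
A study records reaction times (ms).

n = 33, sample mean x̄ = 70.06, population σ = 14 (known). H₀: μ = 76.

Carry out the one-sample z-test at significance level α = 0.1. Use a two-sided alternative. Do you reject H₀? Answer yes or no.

SE = σ/√n = 14/√33 = 2.4371
z = (x̄−μ₀)/SE = (70.06−76)/2.4371 = -2.4373
p-value (two-sided) = 0.01480
At α=0.1: p < α → reject H₀

reject H₀: yes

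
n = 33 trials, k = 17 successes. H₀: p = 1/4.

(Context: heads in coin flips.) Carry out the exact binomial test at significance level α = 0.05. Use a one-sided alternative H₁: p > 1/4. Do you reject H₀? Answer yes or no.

Exact binomial: n=33, k=17, p₀=1/4=0.2500
P(X≥17) from Σ C(n,i)·p₀^i·(1−p₀)^(n−i)
p-value (one-sided, H₁ greater) = 0.00095
At α=0.05: p < α → reject H₀

reject H₀: yes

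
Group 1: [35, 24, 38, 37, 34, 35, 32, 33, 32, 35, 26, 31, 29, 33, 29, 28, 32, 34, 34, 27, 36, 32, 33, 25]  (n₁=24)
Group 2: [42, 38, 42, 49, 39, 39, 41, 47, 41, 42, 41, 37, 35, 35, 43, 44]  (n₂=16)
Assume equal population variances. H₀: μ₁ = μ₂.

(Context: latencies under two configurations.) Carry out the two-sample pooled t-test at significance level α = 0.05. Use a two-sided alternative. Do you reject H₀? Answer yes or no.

x̄₁=31.833, s₁=3.773, n₁=24
x̄₂=40.938, s₂=3.838, n₂=16
s_p² = [23·3.773² + 15·3.838²]/38 = 14.4282
SE = √(s_p²·(1/24+1/16)) = 1.2259
t = (31.833−40.938)/1.2259 = -7.4263
df = 38
p-value (two-sided) = 0.00000
At α=0.05: p < α → reject H₀

reject H₀: yes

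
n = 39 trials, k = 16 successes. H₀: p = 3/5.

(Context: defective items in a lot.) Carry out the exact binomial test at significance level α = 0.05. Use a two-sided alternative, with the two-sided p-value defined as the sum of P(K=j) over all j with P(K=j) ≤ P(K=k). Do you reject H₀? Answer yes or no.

Exact binomial: n=39, k=16, p₀=3/5=0.6000
P(X=j) = C(n,j)·p₀^j·(1−p₀)^(n−j); p = Σ P(X=j) over j with P(X=j) ≤ P(X=16)
p-value (two-sided) = 0.02104
At α=0.05: p < α → reject H₀

reject H₀: yes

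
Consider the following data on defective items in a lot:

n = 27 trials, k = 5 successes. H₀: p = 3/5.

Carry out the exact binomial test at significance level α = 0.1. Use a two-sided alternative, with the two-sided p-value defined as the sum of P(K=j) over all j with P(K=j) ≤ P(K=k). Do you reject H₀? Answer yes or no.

reject H₀: yes

Exact binomial: n=27, k=5, p₀=3/5=0.6000
P(X=j) = C(n,j)·p₀^j·(1−p₀)^(n−j); p = Σ P(X=j) over j with P(X=j) ≤ P(X=5)
p-value (two-sided) = 0.00001
At α=0.1: p < α → reject H₀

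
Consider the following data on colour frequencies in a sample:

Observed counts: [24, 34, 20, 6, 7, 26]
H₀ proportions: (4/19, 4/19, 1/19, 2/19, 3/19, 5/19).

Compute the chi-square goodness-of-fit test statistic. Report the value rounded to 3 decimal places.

n = 117; E_i = n·p_i = [24.63, 24.63, 6.16, 12.32, 18.47, 30.79]
χ² = (24−24.63)²/24.63 + (34−24.63)²/24.63 + (20−6.16)²/6.16 + (6−12.32)²/12.32 + (7−18.47)²/18.47 + (26−30.79)²/30.79 = 45.8046
df = 5

test statistic = 45.805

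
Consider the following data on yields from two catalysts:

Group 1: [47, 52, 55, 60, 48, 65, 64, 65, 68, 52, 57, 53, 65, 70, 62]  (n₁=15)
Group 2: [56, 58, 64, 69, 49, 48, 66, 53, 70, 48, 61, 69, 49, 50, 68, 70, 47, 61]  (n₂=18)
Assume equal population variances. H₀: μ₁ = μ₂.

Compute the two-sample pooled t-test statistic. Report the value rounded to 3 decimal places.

x̄₁=58.867, s₁=7.386, n₁=15
x̄₂=58.667, s₂=8.798, n₂=18
s_p² = [14·7.386² + 17·8.798²]/31 = 67.0882
SE = √(s_p²·(1/15+1/18)) = 2.8635
t = (58.867−58.667)/2.8635 = 0.0698
df = 31

test statistic = 0.070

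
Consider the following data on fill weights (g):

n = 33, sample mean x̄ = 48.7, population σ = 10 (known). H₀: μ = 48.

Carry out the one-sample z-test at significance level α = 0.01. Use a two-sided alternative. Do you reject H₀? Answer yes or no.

reject H₀: no

SE = σ/√n = 10/√33 = 1.7408
z = (x̄−μ₀)/SE = (48.7−48)/1.7408 = 0.4021
p-value (two-sided) = 0.68760
At α=0.01: p ≥ α → fail to reject H₀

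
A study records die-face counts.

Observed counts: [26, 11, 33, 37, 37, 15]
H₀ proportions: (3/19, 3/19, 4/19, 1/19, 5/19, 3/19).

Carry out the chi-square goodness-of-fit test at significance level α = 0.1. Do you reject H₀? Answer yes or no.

n = 159; E_i = n·p_i = [25.11, 25.11, 33.47, 8.37, 41.84, 25.11]
χ² = (26−25.11)²/25.11 + (11−25.11)²/25.11 + (33−33.47)²/33.47 + (37−8.37)²/8.37 + (37−41.84)²/41.84 + (15−25.11)²/25.11 = 110.5510
df = 5
p-value (upper-tail) = 0.00000
At α=0.1: p < α → reject H₀

reject H₀: yes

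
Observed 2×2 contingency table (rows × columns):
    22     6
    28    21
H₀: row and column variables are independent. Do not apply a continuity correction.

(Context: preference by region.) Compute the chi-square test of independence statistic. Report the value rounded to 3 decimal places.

test statistic = 3.593

Row totals [28, 49], col totals [50, 27], n=77
χ² = (22−18.18)²/18.18 + (6−9.82)²/9.82 + (28−31.82)²/31.82 + (21−17.18)²/17.18 = 3.5933
df = 1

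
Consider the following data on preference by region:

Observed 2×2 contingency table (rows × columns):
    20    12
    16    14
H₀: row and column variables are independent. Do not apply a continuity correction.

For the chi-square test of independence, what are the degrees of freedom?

degrees of freedom = 1

df = (r−1)(c−1) = (2−1)·(2−1) = 1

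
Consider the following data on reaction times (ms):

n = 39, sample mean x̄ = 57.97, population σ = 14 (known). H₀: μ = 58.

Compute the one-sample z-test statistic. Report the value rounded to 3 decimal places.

test statistic = -0.013

SE = σ/√n = 14/√39 = 2.2418
z = (x̄−μ₀)/SE = (57.97−58)/2.2418 = -0.0134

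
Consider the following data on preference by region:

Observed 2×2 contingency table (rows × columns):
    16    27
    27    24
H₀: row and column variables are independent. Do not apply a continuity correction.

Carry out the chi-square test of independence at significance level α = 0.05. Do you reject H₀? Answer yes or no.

reject H₀: no

Row totals [43, 51], col totals [43, 51], n=94
χ² = (16−19.67)²/19.67 + (27−23.33)²/23.33 + (27−23.33)²/23.33 + (24−27.67)²/27.67 = 2.3264
df = 1
p-value (upper-tail) = 0.12719
At α=0.05: p ≥ α → fail to reject H₀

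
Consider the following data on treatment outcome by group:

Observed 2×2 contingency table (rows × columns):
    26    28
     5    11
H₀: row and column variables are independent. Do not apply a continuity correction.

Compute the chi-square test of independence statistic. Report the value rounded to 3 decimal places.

test statistic = 1.428

Row totals [54, 16], col totals [31, 39], n=70
χ² = (26−23.91)²/23.91 + (28−30.09)²/30.09 + (5−7.09)²/7.09 + (11−8.91)²/8.91 = 1.4284
df = 1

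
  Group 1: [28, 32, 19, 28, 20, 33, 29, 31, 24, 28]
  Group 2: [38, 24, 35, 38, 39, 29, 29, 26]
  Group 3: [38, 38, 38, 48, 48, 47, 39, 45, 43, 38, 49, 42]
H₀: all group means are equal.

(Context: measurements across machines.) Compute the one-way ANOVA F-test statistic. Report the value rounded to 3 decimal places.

Group means [27.20, 32.25, 42.75], grand mean 34.767
SSB = Σnᵢ(x̄ᵢ−x̄)² = 1388.017; SSW = ΣΣ(x−x̄ᵢ)² = 675.350
MSB = 1388.017/2 = 694.0083; MSW = 675.350/27 = 25.0130
F = MSB/MSW = 27.7459
df = (2, 27)

test statistic = 27.746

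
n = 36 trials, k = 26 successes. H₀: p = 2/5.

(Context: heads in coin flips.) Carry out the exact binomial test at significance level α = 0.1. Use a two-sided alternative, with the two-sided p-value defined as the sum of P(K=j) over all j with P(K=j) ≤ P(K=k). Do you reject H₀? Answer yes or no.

Exact binomial: n=36, k=26, p₀=2/5=0.4000
P(X=j) = C(n,j)·p₀^j·(1−p₀)^(n−j); p = Σ P(X=j) over j with P(X=j) ≤ P(X=26)
p-value (two-sided) = 0.00012
At α=0.1: p < α → reject H₀

reject H₀: yes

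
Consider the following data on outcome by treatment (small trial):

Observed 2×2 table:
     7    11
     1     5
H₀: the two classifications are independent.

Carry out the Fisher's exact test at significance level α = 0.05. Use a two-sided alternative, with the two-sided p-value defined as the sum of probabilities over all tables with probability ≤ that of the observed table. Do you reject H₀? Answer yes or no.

Margins: r₁=18, r₂=6, c₁=8, c₂=16, n=24
p_obs = C(18,7)·C(6,1)/C(24,8); sum pmf over tables with pmf ≤ p_obs
p-value (two-sided) = 0.62139
At α=0.05: p ≥ α → fail to reject H₀

reject H₀: no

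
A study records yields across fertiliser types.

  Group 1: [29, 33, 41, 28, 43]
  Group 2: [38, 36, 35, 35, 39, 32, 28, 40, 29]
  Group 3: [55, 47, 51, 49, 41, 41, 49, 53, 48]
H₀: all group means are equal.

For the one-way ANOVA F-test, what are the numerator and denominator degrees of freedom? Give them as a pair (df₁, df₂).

k = 3 groups, N = 23 total
df = (k−1, N−k) = (3−1, 23−3) = (2, 20)

degrees of freedom = [2, 20]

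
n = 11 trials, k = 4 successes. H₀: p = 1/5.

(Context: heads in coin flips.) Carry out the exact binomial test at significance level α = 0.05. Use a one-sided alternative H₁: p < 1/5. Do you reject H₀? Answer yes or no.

Exact binomial: n=11, k=4, p₀=1/5=0.2000
P(X≤4) from Σ C(n,i)·p₀^i·(1−p₀)^(n−i)
p-value (one-sided, H₁ less) = 0.94959
At α=0.05: p ≥ α → fail to reject H₀

reject H₀: no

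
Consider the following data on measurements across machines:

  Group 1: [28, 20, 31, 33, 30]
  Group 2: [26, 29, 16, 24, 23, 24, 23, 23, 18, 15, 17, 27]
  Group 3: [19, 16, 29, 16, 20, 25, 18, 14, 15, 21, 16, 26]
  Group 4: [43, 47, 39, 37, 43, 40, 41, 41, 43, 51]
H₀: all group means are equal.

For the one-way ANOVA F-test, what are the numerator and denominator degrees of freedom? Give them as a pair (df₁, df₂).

degrees of freedom = [3, 35]

k = 4 groups, N = 39 total
df = (k−1, N−k) = (4−1, 39−4) = (3, 35)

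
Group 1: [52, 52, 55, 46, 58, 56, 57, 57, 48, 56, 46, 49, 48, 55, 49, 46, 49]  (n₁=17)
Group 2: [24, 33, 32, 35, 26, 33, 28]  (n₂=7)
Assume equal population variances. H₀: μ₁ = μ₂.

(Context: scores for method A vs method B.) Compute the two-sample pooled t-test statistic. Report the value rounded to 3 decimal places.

test statistic = 11.199

x̄₁=51.706, s₁=4.341, n₁=17
x̄₂=30.143, s₂=4.140, n₂=7
s_p² = [16·4.341² + 6·4.140²]/22 = 18.3812
SE = √(s_p²·(1/17+1/7)) = 1.9254
t = (51.706−30.143)/1.9254 = 11.1993
df = 22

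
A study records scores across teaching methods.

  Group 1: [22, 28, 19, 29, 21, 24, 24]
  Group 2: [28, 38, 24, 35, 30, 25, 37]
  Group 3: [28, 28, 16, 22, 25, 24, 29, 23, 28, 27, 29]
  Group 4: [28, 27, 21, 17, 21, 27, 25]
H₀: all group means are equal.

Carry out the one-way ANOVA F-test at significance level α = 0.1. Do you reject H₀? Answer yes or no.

reject H₀: yes

Group means [23.86, 31.00, 25.36, 23.71], grand mean 25.906
SSB = Σnᵢ(x̄ᵢ−x̄)² = 247.888; SSW = ΣΣ(x−x̄ᵢ)² = 532.831
MSB = 247.888/3 = 82.6292; MSW = 532.831/28 = 19.0297
F = MSB/MSW = 4.3421
df = (3, 28)
p-value (upper-tail) = 0.01240
At α=0.1: p < α → reject H₀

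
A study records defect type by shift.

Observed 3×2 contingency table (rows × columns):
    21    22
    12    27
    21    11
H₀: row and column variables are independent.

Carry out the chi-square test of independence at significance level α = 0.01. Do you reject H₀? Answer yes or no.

Row totals [43, 39, 32], col totals [54, 60], n=114
χ² = (21−20.37)²/20.37 + (22−22.63)²/22.63 + (12−18.47)²/18.47 + (27−20.53)²/20.53 + (21−15.16)²/15.16 + (11−16.84)²/16.84 = 8.6256
df = 2
p-value (upper-tail) = 0.01340
At α=0.01: p ≥ α → fail to reject H₀

reject H₀: no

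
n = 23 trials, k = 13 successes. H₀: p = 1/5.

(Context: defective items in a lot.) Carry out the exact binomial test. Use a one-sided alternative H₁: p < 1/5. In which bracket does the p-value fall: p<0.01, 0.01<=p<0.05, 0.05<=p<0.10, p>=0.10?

Exact binomial: n=23, k=13, p₀=1/5=0.2000
P(X≤13) from Σ C(n,i)·p₀^i·(1−p₀)^(n−i)
p-value (one-sided, H₁ less) = 0.99998
→ bracket: p>=0.10

p-value bracket: p>=0.10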